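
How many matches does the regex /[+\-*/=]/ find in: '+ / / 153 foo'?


Pattern: /[+\-*/=]/ (operators)
Input: '+ / / 153 foo'
Scanning for matches:
  Match 1: '+'
  Match 2: '/'
  Match 3: '/'
Total matches: 3

3


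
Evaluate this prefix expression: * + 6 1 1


Parsing prefix expression: * + 6 1 1
Step 1: Innermost operation '+ 6 1'
  6 + 1 = 7
Step 2: Outer operation '* [7] 1'
  7 * 1 = 7

7


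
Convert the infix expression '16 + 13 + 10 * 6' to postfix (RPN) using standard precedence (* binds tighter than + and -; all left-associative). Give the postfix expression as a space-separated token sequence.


Applying the shunting-yard algorithm:
  Operand 16 -> output
  Push '+' onto operator stack -> op-stack: [+]
  Operand 13 -> output
  See '+' (prec 1); top '+' (prec 1) >= it -> pop '+' to output
  Push '+' onto operator stack -> op-stack: [+]
  Operand 10 -> output
  Push '*' onto operator stack -> op-stack: [+, *]
  Operand 6 -> output
  End of input: pop '*' to output
  End of input: pop '+' to output
Postfix result: 16 13 + 10 6 * +

16 13 + 10 6 * +


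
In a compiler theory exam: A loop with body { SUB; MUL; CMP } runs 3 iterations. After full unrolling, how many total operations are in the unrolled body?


Loop body operations: SUB, MUL, CMP (3 ops per iteration)
Unrolling 3 iterations:
  Iteration 1: SUB, MUL, CMP (3 ops)
  Iteration 2: SUB, MUL, CMP (3 ops)
  Iteration 3: SUB, MUL, CMP (3 ops)
Total: 3 iterations * 3 ops/iter = 9 operations

9


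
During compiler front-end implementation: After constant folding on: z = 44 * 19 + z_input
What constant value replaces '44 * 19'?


Identifying constant sub-expression:
  Original: z = 44 * 19 + z_input
  44 and 19 are both compile-time constants
  Evaluating: 44 * 19 = 836
  After folding: z = 836 + z_input

836


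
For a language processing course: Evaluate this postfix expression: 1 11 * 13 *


Processing tokens left to right:
Push 1, Push 11
Pop 1 and 11, compute 1 * 11 = 11, push 11
Push 13
Pop 11 and 13, compute 11 * 13 = 143, push 143
Stack result: 143

143


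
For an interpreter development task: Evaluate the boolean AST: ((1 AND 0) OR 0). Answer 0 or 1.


Step 1: Evaluate inner node
  1 AND 0 = 0
Step 2: Evaluate root node
  0 OR 0 = 0

0


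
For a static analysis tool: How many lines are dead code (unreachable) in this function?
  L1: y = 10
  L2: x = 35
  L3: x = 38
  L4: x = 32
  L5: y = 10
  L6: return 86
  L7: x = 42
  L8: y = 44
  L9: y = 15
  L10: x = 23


Analyzing control flow:
  L1: reachable (before return)
  L2: reachable (before return)
  L3: reachable (before return)
  L4: reachable (before return)
  L5: reachable (before return)
  L6: reachable (return statement)
  L7: DEAD (after return at L6)
  L8: DEAD (after return at L6)
  L9: DEAD (after return at L6)
  L10: DEAD (after return at L6)
Return at L6, total lines = 10
Dead lines: L7 through L10
Count: 4

4


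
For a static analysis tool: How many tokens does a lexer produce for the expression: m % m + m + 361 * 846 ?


Scanning 'm % m + m + 361 * 846'
Token 1: 'm' -> identifier
Token 2: '%' -> operator
Token 3: 'm' -> identifier
Token 4: '+' -> operator
Token 5: 'm' -> identifier
Token 6: '+' -> operator
Token 7: '361' -> integer_literal
Token 8: '*' -> operator
Token 9: '846' -> integer_literal
Total tokens: 9

9


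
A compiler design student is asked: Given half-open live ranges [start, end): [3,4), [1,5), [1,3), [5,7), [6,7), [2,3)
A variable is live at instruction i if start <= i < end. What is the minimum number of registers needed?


Live ranges:
  Var0: [3, 4)
  Var1: [1, 5)
  Var2: [1, 3)
  Var3: [5, 7)
  Var4: [6, 7)
  Var5: [2, 3)
Sweep-line events (position, delta, active):
  pos=1 start -> active=1
  pos=1 start -> active=2
  pos=2 start -> active=3
  pos=3 end -> active=2
  pos=3 end -> active=1
  pos=3 start -> active=2
  pos=4 end -> active=1
  pos=5 end -> active=0
  pos=5 start -> active=1
  pos=6 start -> active=2
  pos=7 end -> active=1
  pos=7 end -> active=0
Maximum simultaneous active: 3
Minimum registers needed: 3

3


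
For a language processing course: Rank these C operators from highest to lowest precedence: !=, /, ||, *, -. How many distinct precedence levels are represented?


Looking up precedence for each operator:
  != -> precedence 3
  / -> precedence 6
  || -> precedence 1
  * -> precedence 6
  - -> precedence 5
Sorted highest to lowest: /, *, -, !=, ||
Distinct precedence values: [6, 5, 3, 1]
Number of distinct levels: 4

4


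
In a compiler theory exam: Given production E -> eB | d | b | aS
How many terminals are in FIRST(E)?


Production: E -> eB | d | b | aS
Examining each alternative for leading terminals:
  E -> eB : first terminal = 'e'
  E -> d : first terminal = 'd'
  E -> b : first terminal = 'b'
  E -> aS : first terminal = 'a'
FIRST(E) = {a, b, d, e}
Count: 4

4


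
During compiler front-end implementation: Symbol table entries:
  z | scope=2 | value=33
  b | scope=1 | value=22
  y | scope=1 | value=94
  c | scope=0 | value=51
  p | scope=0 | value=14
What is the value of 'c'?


Searching symbol table for 'c':
  z | scope=2 | value=33
  b | scope=1 | value=22
  y | scope=1 | value=94
  c | scope=0 | value=51 <- MATCH
  p | scope=0 | value=14
Found 'c' at scope 0 with value 51

51


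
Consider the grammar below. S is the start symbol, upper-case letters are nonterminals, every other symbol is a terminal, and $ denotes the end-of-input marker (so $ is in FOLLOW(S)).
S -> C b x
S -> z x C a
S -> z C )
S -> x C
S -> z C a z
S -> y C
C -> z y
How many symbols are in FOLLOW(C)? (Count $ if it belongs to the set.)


S is the start symbol and does not occur in any rule body, so FOLLOW(S) = {$}.
Examining every occurrence of C in a rule body:
  S -> C b x : C is followed by terminal 'b' -> add 'b'
  S -> z x C a : C is followed by terminal 'a' -> add 'a'
  S -> z C ) : C is followed by terminal ')' -> add ')'
  S -> x C : C is at the right end -> add FOLLOW(S) = {$}
  S -> z C a z : C is followed by terminal 'a' -> add 'a' (already in the set)
  S -> y C : C is at the right end -> add FOLLOW(S) = {$} (already in the set)
  C -> z y : C does not occur in the body -> contributes nothing
FOLLOW(C) = {), a, b, $}
Count: 4

4


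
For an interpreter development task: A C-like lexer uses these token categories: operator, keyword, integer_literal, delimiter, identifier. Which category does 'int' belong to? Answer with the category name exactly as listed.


Token: 'int'
Checking categories:
  identifier: no
  integer_literal: no
  operator: no
  keyword: YES
  delimiter: no
Category: keyword

keyword


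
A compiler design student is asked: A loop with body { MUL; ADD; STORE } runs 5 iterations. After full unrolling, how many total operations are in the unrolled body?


Loop body operations: MUL, ADD, STORE (3 ops per iteration)
Unrolling 5 iterations:
  Iteration 1: MUL, ADD, STORE (3 ops)
  Iteration 2: MUL, ADD, STORE (3 ops)
  Iteration 3: MUL, ADD, STORE (3 ops)
  Iteration 4: MUL, ADD, STORE (3 ops)
  Iteration 5: MUL, ADD, STORE (3 ops)
Total: 5 iterations * 3 ops/iter = 15 operations

15


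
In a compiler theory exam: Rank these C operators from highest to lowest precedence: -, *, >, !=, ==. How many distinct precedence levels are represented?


Looking up precedence for each operator:
  - -> precedence 5
  * -> precedence 6
  > -> precedence 4
  != -> precedence 3
  == -> precedence 3
Sorted highest to lowest: *, -, >, !=, ==
Distinct precedence values: [6, 5, 4, 3]
Number of distinct levels: 4

4


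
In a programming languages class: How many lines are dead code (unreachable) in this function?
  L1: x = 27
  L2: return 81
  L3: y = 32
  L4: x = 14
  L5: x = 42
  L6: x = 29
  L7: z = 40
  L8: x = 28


Analyzing control flow:
  L1: reachable (before return)
  L2: reachable (return statement)
  L3: DEAD (after return at L2)
  L4: DEAD (after return at L2)
  L5: DEAD (after return at L2)
  L6: DEAD (after return at L2)
  L7: DEAD (after return at L2)
  L8: DEAD (after return at L2)
Return at L2, total lines = 8
Dead lines: L3 through L8
Count: 6

6


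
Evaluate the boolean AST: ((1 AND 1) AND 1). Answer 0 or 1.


Step 1: Evaluate inner node
  1 AND 1 = 1
Step 2: Evaluate root node
  1 AND 1 = 1

1


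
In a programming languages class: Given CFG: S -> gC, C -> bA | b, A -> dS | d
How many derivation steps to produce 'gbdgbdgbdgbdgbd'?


Grammar: S -> gC, C -> bA | b, A -> dS | d
Deriving 'gbdgbdgbdgbdgbd':
Step 1: S -> gC => gC
Step 2: C -> bA => gbA
Step 3: A -> dS => gbdS
Step 4: S -> gC => gbdgC
Step 5: C -> bA => gbdgbA
Step 6: A -> dS => gbdgbdS
Step 7: S -> gC => gbdgbdgC
Step 8: C -> bA => gbdgbdgbA
Step 9: A -> dS => gbdgbdgbdS
Step 10: S -> gC => gbdgbdgbdgC
Step 11: C -> bA => gbdgbdgbdgbA
Step 12: A -> dS => gbdgbdgbdgbdS
Step 13: S -> gC => gbdgbdgbdgbdgC
Step 14: C -> bA => gbdgbdgbdgbdgbA
Step 15: A -> d => gbdgbdgbdgbdgbd
Total derivation steps: 15

15


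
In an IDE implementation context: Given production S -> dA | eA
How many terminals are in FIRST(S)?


Production: S -> dA | eA
Examining each alternative for leading terminals:
  S -> dA : first terminal = 'd'
  S -> eA : first terminal = 'e'
FIRST(S) = {d, e}
Count: 2

2


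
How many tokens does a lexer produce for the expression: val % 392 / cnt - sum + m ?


Scanning 'val % 392 / cnt - sum + m'
Token 1: 'val' -> identifier
Token 2: '%' -> operator
Token 3: '392' -> integer_literal
Token 4: '/' -> operator
Token 5: 'cnt' -> identifier
Token 6: '-' -> operator
Token 7: 'sum' -> identifier
Token 8: '+' -> operator
Token 9: 'm' -> identifier
Total tokens: 9

9


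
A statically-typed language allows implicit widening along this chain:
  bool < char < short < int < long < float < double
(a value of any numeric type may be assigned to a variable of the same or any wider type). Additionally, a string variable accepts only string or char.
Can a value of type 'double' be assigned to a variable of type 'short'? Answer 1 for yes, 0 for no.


Target variable type: short
Source value type: double
Numeric ranks: double=6, short=2
Widening allowed iff rank(source) <= rank(target): 6 <= 2? No
Result: 0

0


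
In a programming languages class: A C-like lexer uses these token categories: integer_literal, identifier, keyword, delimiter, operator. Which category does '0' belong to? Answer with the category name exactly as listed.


Token: '0'
Checking categories:
  identifier: no
  integer_literal: YES
  operator: no
  keyword: no
  delimiter: no
Category: integer_literal

integer_literal


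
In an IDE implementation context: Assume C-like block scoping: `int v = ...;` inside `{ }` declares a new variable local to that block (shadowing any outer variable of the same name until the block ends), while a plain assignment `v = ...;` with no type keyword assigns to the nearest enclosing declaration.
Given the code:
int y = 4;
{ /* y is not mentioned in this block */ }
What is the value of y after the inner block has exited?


Analyzing scoping rules:
Outer scope: declares y = 4
Inner block: y is neither redeclared nor assigned -> unchanged
After the block -> 4
Result: 4

4


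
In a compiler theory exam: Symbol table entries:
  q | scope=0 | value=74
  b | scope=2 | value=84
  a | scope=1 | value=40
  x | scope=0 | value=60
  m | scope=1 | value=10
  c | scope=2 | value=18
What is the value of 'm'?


Searching symbol table for 'm':
  q | scope=0 | value=74
  b | scope=2 | value=84
  a | scope=1 | value=40
  x | scope=0 | value=60
  m | scope=1 | value=10 <- MATCH
  c | scope=2 | value=18
Found 'm' at scope 1 with value 10

10


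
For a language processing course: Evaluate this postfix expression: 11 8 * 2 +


Processing tokens left to right:
Push 11, Push 8
Pop 11 and 8, compute 11 * 8 = 88, push 88
Push 2
Pop 88 and 2, compute 88 + 2 = 90, push 90
Stack result: 90

90


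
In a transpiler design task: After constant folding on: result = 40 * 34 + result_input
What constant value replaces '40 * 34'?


Identifying constant sub-expression:
  Original: result = 40 * 34 + result_input
  40 and 34 are both compile-time constants
  Evaluating: 40 * 34 = 1360
  After folding: result = 1360 + result_input

1360


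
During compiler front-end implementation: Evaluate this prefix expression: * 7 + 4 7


Parsing prefix expression: * 7 + 4 7
Step 1: Innermost operation '+ 4 7'
  4 + 7 = 11
Step 2: Outer operation '* 7 [11]'
  7 * 11 = 77

77


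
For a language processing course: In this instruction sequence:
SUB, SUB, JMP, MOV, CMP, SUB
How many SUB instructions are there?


Scanning instruction sequence for SUB:
  Position 1: SUB <- MATCH
  Position 2: SUB <- MATCH
  Position 3: JMP
  Position 4: MOV
  Position 5: CMP
  Position 6: SUB <- MATCH
Matches at positions: [1, 2, 6]
Total SUB count: 3

3


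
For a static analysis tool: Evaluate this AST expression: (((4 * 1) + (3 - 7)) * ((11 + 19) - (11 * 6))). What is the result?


Expression: (((4 * 1) + (3 - 7)) * ((11 + 19) - (11 * 6)))
Evaluating step by step:
  4 * 1 = 4
  3 - 7 = -4
  4 + -4 = 0
  11 + 19 = 30
  11 * 6 = 66
  30 - 66 = -36
  0 * -36 = 0
Result: 0

0


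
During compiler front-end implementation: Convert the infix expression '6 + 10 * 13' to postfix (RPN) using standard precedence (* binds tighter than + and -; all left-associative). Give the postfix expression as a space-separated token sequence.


Applying the shunting-yard algorithm:
  Operand 6 -> output
  Push '+' onto operator stack -> op-stack: [+]
  Operand 10 -> output
  Push '*' onto operator stack -> op-stack: [+, *]
  Operand 13 -> output
  End of input: pop '*' to output
  End of input: pop '+' to output
Postfix result: 6 10 13 * +

6 10 13 * +


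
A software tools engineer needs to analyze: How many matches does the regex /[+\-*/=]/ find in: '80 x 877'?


Pattern: /[+\-*/=]/ (operators)
Input: '80 x 877'
Scanning for matches:
Total matches: 0

0


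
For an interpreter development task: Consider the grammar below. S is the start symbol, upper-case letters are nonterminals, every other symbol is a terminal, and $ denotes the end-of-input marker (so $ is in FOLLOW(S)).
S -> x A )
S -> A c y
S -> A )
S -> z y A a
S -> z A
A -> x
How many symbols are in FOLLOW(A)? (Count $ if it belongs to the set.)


S is the start symbol and does not occur in any rule body, so FOLLOW(S) = {$}.
Examining every occurrence of A in a rule body:
  S -> x A ) : A is followed by terminal ')' -> add ')'
  S -> A c y : A is followed by terminal 'c' -> add 'c'
  S -> A ) : A is followed by terminal ')' -> add ')' (already in the set)
  S -> z y A a : A is followed by terminal 'a' -> add 'a'
  S -> z A : A is at the right end -> add FOLLOW(S) = {$}
  A -> x : A does not occur in the body -> contributes nothing
FOLLOW(A) = {), a, c, $}
Count: 4

4


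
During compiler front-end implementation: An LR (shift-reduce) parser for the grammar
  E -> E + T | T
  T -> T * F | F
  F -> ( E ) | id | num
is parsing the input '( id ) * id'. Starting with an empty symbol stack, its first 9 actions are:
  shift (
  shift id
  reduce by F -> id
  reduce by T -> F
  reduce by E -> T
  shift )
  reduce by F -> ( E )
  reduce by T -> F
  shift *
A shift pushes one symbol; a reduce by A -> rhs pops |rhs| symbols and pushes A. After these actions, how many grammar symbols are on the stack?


Tracking the symbol stack through each action:
  Action 1: shift '(' : push -> stack = [(] (size 1)
  Action 2: shift 'id' : push -> stack = [(, id] (size 2)
  Action 3: reduce by F -> id : pop 1, push F -> stack = [(, F] (size 2)
  Action 4: reduce by T -> F : pop 1, push T -> stack = [(, T] (size 2)
  Action 5: reduce by E -> T : pop 1, push E -> stack = [(, E] (size 2)
  Action 6: shift ')' : push -> stack = [(, E, )] (size 3)
  Action 7: reduce by F -> ( E ) : pop 3, push F -> stack = [F] (size 1)
  Action 8: reduce by T -> F : pop 1, push T -> stack = [T] (size 1)
  Action 9: shift '*' : push -> stack = [T, *] (size 2)
Final stack size: 2

2


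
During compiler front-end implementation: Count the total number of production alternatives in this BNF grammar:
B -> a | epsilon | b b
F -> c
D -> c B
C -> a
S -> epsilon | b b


Counting alternatives per rule:
  B: 3 alternative(s)
  F: 1 alternative(s)
  D: 1 alternative(s)
  C: 1 alternative(s)
  S: 2 alternative(s)
Sum: 3 + 1 + 1 + 1 + 2 = 8

8


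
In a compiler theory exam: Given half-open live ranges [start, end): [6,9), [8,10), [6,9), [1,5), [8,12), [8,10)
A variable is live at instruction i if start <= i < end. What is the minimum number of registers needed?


Live ranges:
  Var0: [6, 9)
  Var1: [8, 10)
  Var2: [6, 9)
  Var3: [1, 5)
  Var4: [8, 12)
  Var5: [8, 10)
Sweep-line events (position, delta, active):
  pos=1 start -> active=1
  pos=5 end -> active=0
  pos=6 start -> active=1
  pos=6 start -> active=2
  pos=8 start -> active=3
  pos=8 start -> active=4
  pos=8 start -> active=5
  pos=9 end -> active=4
  pos=9 end -> active=3
  pos=10 end -> active=2
  pos=10 end -> active=1
  pos=12 end -> active=0
Maximum simultaneous active: 5
Minimum registers needed: 5

5


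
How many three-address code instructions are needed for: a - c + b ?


Expression: a - c + b
Generating three-address code (respecting * over +/- precedence):
  Instruction 1: t1 = a - c
  Instruction 2: t2 = t1 + b
Total instructions: 2

2


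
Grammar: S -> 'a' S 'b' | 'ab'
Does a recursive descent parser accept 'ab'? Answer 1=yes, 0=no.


Grammar accepts strings of the form a^n b^n (n >= 1)
Word: 'ab'
Counting: 1 a's and 1 b's
Check: 1 == 1? Yes
Derivation (S -> aSb applied 0 time(s), then S -> ab): S => ab
Accepted

1


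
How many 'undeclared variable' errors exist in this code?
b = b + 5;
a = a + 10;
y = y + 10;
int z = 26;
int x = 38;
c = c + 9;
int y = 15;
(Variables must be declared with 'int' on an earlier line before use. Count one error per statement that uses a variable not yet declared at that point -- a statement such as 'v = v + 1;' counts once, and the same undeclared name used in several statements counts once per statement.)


Scanning code line by line:
  Line 1: use 'b' -> ERROR (undeclared)
  Line 2: use 'a' -> ERROR (undeclared)
  Line 3: use 'y' -> ERROR (undeclared)
  Line 4: declare 'z' -> declared = ['z']
  Line 5: declare 'x' -> declared = ['x', 'z']
  Line 6: use 'c' -> ERROR (undeclared)
  Line 7: declare 'y' -> declared = ['x', 'y', 'z']
Total undeclared variable errors: 4

4


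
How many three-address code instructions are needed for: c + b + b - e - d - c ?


Expression: c + b + b - e - d - c
Generating three-address code (respecting * over +/- precedence):
  Instruction 1: t1 = c + b
  Instruction 2: t2 = t1 + b
  Instruction 3: t3 = t2 - e
  Instruction 4: t4 = t3 - d
  Instruction 5: t5 = t4 - c
Total instructions: 5

5


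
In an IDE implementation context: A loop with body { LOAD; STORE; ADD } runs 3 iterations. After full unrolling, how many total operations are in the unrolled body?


Loop body operations: LOAD, STORE, ADD (3 ops per iteration)
Unrolling 3 iterations:
  Iteration 1: LOAD, STORE, ADD (3 ops)
  Iteration 2: LOAD, STORE, ADD (3 ops)
  Iteration 3: LOAD, STORE, ADD (3 ops)
Total: 3 iterations * 3 ops/iter = 9 operations

9


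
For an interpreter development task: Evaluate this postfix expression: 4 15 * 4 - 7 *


Processing tokens left to right:
Push 4, Push 15
Pop 4 and 15, compute 4 * 15 = 60, push 60
Push 4
Pop 60 and 4, compute 60 - 4 = 56, push 56
Push 7
Pop 56 and 7, compute 56 * 7 = 392, push 392
Stack result: 392

392


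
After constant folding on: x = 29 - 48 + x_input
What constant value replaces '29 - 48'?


Identifying constant sub-expression:
  Original: x = 29 - 48 + x_input
  29 and 48 are both compile-time constants
  Evaluating: 29 - 48 = -19
  After folding: x = -19 + x_input

-19


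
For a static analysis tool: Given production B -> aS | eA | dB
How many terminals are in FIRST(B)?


Production: B -> aS | eA | dB
Examining each alternative for leading terminals:
  B -> aS : first terminal = 'a'
  B -> eA : first terminal = 'e'
  B -> dB : first terminal = 'd'
FIRST(B) = {a, d, e}
Count: 3

3


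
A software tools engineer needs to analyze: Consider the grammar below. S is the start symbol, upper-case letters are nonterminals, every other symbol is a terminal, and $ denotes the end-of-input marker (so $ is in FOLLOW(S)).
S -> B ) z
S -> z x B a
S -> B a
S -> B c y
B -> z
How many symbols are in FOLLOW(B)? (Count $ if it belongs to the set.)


S is the start symbol and does not occur in any rule body, so FOLLOW(S) = {$}.
Examining every occurrence of B in a rule body:
  S -> B ) z : B is followed by terminal ')' -> add ')'
  S -> z x B a : B is followed by terminal 'a' -> add 'a'
  S -> B a : B is followed by terminal 'a' -> add 'a' (already in the set)
  S -> B c y : B is followed by terminal 'c' -> add 'c'
  B -> z : B does not occur in the body -> contributes nothing
FOLLOW(B) = {), a, c}
Count: 3

3


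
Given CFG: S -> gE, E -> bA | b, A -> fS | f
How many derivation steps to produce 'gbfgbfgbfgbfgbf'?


Grammar: S -> gE, E -> bA | b, A -> fS | f
Deriving 'gbfgbfgbfgbfgbf':
Step 1: S -> gE => gE
Step 2: E -> bA => gbA
Step 3: A -> fS => gbfS
Step 4: S -> gE => gbfgE
Step 5: E -> bA => gbfgbA
Step 6: A -> fS => gbfgbfS
Step 7: S -> gE => gbfgbfgE
Step 8: E -> bA => gbfgbfgbA
Step 9: A -> fS => gbfgbfgbfS
Step 10: S -> gE => gbfgbfgbfgE
Step 11: E -> bA => gbfgbfgbfgbA
Step 12: A -> fS => gbfgbfgbfgbfS
Step 13: S -> gE => gbfgbfgbfgbfgE
Step 14: E -> bA => gbfgbfgbfgbfgbA
Step 15: A -> f => gbfgbfgbfgbfgbf
Total derivation steps: 15

15


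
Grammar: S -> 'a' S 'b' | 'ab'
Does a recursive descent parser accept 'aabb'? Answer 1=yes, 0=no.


Grammar accepts strings of the form a^n b^n (n >= 1)
Word: 'aabb'
Counting: 2 a's and 2 b's
Check: 2 == 2? Yes
Derivation (S -> aSb applied 1 time(s), then S -> ab): S => aSb => aabb
Accepted

1


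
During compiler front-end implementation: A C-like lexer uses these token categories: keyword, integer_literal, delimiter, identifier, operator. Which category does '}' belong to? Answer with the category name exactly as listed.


Token: '}'
Checking categories:
  identifier: no
  integer_literal: no
  operator: no
  keyword: no
  delimiter: YES
Category: delimiter

delimiter


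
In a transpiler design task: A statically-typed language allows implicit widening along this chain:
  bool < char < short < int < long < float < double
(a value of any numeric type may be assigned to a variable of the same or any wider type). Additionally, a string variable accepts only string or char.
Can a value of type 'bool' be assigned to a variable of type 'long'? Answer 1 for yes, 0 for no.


Target variable type: long
Source value type: bool
Numeric ranks: bool=0, long=4
Widening allowed iff rank(source) <= rank(target): 0 <= 4? Yes
Result: 1

1


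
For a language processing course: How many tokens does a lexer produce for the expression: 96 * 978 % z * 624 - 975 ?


Scanning '96 * 978 % z * 624 - 975'
Token 1: '96' -> integer_literal
Token 2: '*' -> operator
Token 3: '978' -> integer_literal
Token 4: '%' -> operator
Token 5: 'z' -> identifier
Token 6: '*' -> operator
Token 7: '624' -> integer_literal
Token 8: '-' -> operator
Token 9: '975' -> integer_literal
Total tokens: 9

9


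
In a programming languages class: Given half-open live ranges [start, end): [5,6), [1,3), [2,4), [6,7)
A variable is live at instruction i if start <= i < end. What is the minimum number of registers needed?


Live ranges:
  Var0: [5, 6)
  Var1: [1, 3)
  Var2: [2, 4)
  Var3: [6, 7)
Sweep-line events (position, delta, active):
  pos=1 start -> active=1
  pos=2 start -> active=2
  pos=3 end -> active=1
  pos=4 end -> active=0
  pos=5 start -> active=1
  pos=6 end -> active=0
  pos=6 start -> active=1
  pos=7 end -> active=0
Maximum simultaneous active: 2
Minimum registers needed: 2

2


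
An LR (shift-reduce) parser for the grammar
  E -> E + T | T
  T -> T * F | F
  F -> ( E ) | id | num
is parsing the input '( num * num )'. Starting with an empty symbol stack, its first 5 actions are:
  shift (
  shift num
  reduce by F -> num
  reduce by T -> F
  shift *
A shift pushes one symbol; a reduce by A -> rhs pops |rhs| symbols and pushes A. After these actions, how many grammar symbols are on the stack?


Tracking the symbol stack through each action:
  Action 1: shift '(' : push -> stack = [(] (size 1)
  Action 2: shift 'num' : push -> stack = [(, num] (size 2)
  Action 3: reduce by F -> num : pop 1, push F -> stack = [(, F] (size 2)
  Action 4: reduce by T -> F : pop 1, push T -> stack = [(, T] (size 2)
  Action 5: shift '*' : push -> stack = [(, T, *] (size 3)
Final stack size: 3

3


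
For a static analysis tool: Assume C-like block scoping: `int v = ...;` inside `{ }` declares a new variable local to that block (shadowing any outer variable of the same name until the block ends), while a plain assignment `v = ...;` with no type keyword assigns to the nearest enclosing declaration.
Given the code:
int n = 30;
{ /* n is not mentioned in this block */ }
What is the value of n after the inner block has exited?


Analyzing scoping rules:
Outer scope: declares n = 30
Inner block: n is neither redeclared nor assigned -> unchanged
After the block -> 30
Result: 30

30


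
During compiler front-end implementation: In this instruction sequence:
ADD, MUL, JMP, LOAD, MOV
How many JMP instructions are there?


Scanning instruction sequence for JMP:
  Position 1: ADD
  Position 2: MUL
  Position 3: JMP <- MATCH
  Position 4: LOAD
  Position 5: MOV
Matches at positions: [3]
Total JMP count: 1

1


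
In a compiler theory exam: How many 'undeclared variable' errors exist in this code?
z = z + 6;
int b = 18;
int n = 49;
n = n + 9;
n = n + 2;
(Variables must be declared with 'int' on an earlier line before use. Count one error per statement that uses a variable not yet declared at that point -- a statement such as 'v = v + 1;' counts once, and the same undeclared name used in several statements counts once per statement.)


Scanning code line by line:
  Line 1: use 'z' -> ERROR (undeclared)
  Line 2: declare 'b' -> declared = ['b']
  Line 3: declare 'n' -> declared = ['b', 'n']
  Line 4: use 'n' -> OK (declared)
  Line 5: use 'n' -> OK (declared)
Total undeclared variable errors: 1

1


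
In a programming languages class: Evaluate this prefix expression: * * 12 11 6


Parsing prefix expression: * * 12 11 6
Step 1: Innermost operation '* 12 11'
  12 * 11 = 132
Step 2: Outer operation '* [132] 6'
  132 * 6 = 792

792


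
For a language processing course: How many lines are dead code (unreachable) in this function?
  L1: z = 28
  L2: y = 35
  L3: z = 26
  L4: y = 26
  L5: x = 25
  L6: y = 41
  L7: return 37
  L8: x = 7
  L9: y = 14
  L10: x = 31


Analyzing control flow:
  L1: reachable (before return)
  L2: reachable (before return)
  L3: reachable (before return)
  L4: reachable (before return)
  L5: reachable (before return)
  L6: reachable (before return)
  L7: reachable (return statement)
  L8: DEAD (after return at L7)
  L9: DEAD (after return at L7)
  L10: DEAD (after return at L7)
Return at L7, total lines = 10
Dead lines: L8 through L10
Count: 3

3


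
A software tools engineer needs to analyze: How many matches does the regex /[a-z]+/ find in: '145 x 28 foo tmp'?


Pattern: /[a-z]+/ (identifiers)
Input: '145 x 28 foo tmp'
Scanning for matches:
  Match 1: 'x'
  Match 2: 'foo'
  Match 3: 'tmp'
Total matches: 3

3


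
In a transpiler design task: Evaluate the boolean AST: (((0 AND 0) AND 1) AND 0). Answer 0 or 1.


Step 1: Evaluate inner node
  0 AND 0 = 0
Step 2: Evaluate next node
  0 AND 1 = 0
Step 3: Evaluate root node
  0 AND 0 = 0

0


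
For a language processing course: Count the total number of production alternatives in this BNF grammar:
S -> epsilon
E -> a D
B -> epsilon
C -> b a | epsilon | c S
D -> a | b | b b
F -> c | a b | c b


Counting alternatives per rule:
  S: 1 alternative(s)
  E: 1 alternative(s)
  B: 1 alternative(s)
  C: 3 alternative(s)
  D: 3 alternative(s)
  F: 3 alternative(s)
Sum: 1 + 1 + 1 + 3 + 3 + 3 = 12

12


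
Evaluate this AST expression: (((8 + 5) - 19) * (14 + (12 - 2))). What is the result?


Expression: (((8 + 5) - 19) * (14 + (12 - 2)))
Evaluating step by step:
  8 + 5 = 13
  13 - 19 = -6
  12 - 2 = 10
  14 + 10 = 24
  -6 * 24 = -144
Result: -144

-144


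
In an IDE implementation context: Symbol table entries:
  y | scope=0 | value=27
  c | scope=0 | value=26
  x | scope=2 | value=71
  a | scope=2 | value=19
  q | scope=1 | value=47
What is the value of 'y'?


Searching symbol table for 'y':
  y | scope=0 | value=27 <- MATCH
  c | scope=0 | value=26
  x | scope=2 | value=71
  a | scope=2 | value=19
  q | scope=1 | value=47
Found 'y' at scope 0 with value 27

27


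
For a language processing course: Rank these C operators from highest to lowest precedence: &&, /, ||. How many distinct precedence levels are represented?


Looking up precedence for each operator:
  && -> precedence 2
  / -> precedence 6
  || -> precedence 1
Sorted highest to lowest: /, &&, ||
Distinct precedence values: [6, 2, 1]
Number of distinct levels: 3

3


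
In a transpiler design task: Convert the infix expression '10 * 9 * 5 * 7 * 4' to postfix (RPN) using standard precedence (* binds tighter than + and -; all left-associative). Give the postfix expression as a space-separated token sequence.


Applying the shunting-yard algorithm:
  Operand 10 -> output
  Push '*' onto operator stack -> op-stack: [*]
  Operand 9 -> output
  See '*' (prec 2); top '*' (prec 2) >= it -> pop '*' to output
  Push '*' onto operator stack -> op-stack: [*]
  Operand 5 -> output
  See '*' (prec 2); top '*' (prec 2) >= it -> pop '*' to output
  Push '*' onto operator stack -> op-stack: [*]
  Operand 7 -> output
  See '*' (prec 2); top '*' (prec 2) >= it -> pop '*' to output
  Push '*' onto operator stack -> op-stack: [*]
  Operand 4 -> output
  End of input: pop '*' to output
Postfix result: 10 9 * 5 * 7 * 4 *

10 9 * 5 * 7 * 4 *


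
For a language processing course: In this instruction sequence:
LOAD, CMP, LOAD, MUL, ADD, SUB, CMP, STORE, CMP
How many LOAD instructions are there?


Scanning instruction sequence for LOAD:
  Position 1: LOAD <- MATCH
  Position 2: CMP
  Position 3: LOAD <- MATCH
  Position 4: MUL
  Position 5: ADD
  Position 6: SUB
  Position 7: CMP
  Position 8: STORE
  Position 9: CMP
Matches at positions: [1, 3]
Total LOAD count: 2

2


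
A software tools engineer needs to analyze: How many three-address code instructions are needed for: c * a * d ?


Expression: c * a * d
Generating three-address code (respecting * over +/- precedence):
  Instruction 1: t1 = c * a
  Instruction 2: t2 = t1 * d
Total instructions: 2

2


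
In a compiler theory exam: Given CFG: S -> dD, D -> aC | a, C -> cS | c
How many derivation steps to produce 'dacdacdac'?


Grammar: S -> dD, D -> aC | a, C -> cS | c
Deriving 'dacdacdac':
Step 1: S -> dD => dD
Step 2: D -> aC => daC
Step 3: C -> cS => dacS
Step 4: S -> dD => dacdD
Step 5: D -> aC => dacdaC
Step 6: C -> cS => dacdacS
Step 7: S -> dD => dacdacdD
Step 8: D -> aC => dacdacdaC
Step 9: C -> c => dacdacdac
Total derivation steps: 9

9


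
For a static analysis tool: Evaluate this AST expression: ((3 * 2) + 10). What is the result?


Expression: ((3 * 2) + 10)
Evaluating step by step:
  3 * 2 = 6
  6 + 10 = 16
Result: 16

16


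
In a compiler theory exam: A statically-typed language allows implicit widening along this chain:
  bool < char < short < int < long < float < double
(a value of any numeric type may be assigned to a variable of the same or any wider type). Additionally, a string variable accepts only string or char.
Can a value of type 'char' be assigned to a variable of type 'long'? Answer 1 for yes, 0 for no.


Target variable type: long
Source value type: char
Numeric ranks: char=1, long=4
Widening allowed iff rank(source) <= rank(target): 1 <= 4? Yes
Result: 1

1


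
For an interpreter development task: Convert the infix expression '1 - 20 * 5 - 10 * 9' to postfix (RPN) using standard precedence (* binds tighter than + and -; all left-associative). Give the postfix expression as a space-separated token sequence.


Applying the shunting-yard algorithm:
  Operand 1 -> output
  Push '-' onto operator stack -> op-stack: [-]
  Operand 20 -> output
  Push '*' onto operator stack -> op-stack: [-, *]
  Operand 5 -> output
  See '-' (prec 1); top '*' (prec 2) >= it -> pop '*' to output
  See '-' (prec 1); top '-' (prec 1) >= it -> pop '-' to output
  Push '-' onto operator stack -> op-stack: [-]
  Operand 10 -> output
  Push '*' onto operator stack -> op-stack: [-, *]
  Operand 9 -> output
  End of input: pop '*' to output
  End of input: pop '-' to output
Postfix result: 1 20 5 * - 10 9 * -

1 20 5 * - 10 9 * -


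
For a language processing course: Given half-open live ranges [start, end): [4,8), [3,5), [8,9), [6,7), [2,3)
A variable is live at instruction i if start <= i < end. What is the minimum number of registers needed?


Live ranges:
  Var0: [4, 8)
  Var1: [3, 5)
  Var2: [8, 9)
  Var3: [6, 7)
  Var4: [2, 3)
Sweep-line events (position, delta, active):
  pos=2 start -> active=1
  pos=3 end -> active=0
  pos=3 start -> active=1
  pos=4 start -> active=2
  pos=5 end -> active=1
  pos=6 start -> active=2
  pos=7 end -> active=1
  pos=8 end -> active=0
  pos=8 start -> active=1
  pos=9 end -> active=0
Maximum simultaneous active: 2
Minimum registers needed: 2

2


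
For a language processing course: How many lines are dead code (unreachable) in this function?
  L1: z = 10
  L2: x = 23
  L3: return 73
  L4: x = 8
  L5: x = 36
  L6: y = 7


Analyzing control flow:
  L1: reachable (before return)
  L2: reachable (before return)
  L3: reachable (return statement)
  L4: DEAD (after return at L3)
  L5: DEAD (after return at L3)
  L6: DEAD (after return at L3)
Return at L3, total lines = 6
Dead lines: L4 through L6
Count: 3

3


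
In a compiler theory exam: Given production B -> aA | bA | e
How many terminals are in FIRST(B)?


Production: B -> aA | bA | e
Examining each alternative for leading terminals:
  B -> aA : first terminal = 'a'
  B -> bA : first terminal = 'b'
  B -> e : first terminal = 'e'
FIRST(B) = {a, b, e}
Count: 3

3


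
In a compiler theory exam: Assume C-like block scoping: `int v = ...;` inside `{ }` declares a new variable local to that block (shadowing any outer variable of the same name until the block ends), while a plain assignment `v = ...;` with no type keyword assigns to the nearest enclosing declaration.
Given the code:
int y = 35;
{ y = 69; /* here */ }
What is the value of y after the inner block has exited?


Analyzing scoping rules:
Outer scope: declares y = 35
Inner block: 'y = 69;' has no type keyword, so it is an assignment to the outer y (no shadowing)
The assignment changed the outer variable itself, so the new value persists after the block -> 69
Result: 69

69


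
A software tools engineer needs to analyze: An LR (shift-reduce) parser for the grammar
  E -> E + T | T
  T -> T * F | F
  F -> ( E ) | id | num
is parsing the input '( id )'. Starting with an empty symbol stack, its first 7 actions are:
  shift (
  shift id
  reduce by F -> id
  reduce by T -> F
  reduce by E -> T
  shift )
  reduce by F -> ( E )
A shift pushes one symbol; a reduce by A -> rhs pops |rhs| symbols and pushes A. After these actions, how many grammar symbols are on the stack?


Tracking the symbol stack through each action:
  Action 1: shift '(' : push -> stack = [(] (size 1)
  Action 2: shift 'id' : push -> stack = [(, id] (size 2)
  Action 3: reduce by F -> id : pop 1, push F -> stack = [(, F] (size 2)
  Action 4: reduce by T -> F : pop 1, push T -> stack = [(, T] (size 2)
  Action 5: reduce by E -> T : pop 1, push E -> stack = [(, E] (size 2)
  Action 6: shift ')' : push -> stack = [(, E, )] (size 3)
  Action 7: reduce by F -> ( E ) : pop 3, push F -> stack = [F] (size 1)
Final stack size: 1

1


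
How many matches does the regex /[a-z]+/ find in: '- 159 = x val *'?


Pattern: /[a-z]+/ (identifiers)
Input: '- 159 = x val *'
Scanning for matches:
  Match 1: 'x'
  Match 2: 'val'
Total matches: 2

2


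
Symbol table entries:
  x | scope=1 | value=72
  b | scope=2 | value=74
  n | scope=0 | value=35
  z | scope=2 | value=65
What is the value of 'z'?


Searching symbol table for 'z':
  x | scope=1 | value=72
  b | scope=2 | value=74
  n | scope=0 | value=35
  z | scope=2 | value=65 <- MATCH
Found 'z' at scope 2 with value 65

65


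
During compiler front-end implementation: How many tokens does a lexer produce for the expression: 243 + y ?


Scanning '243 + y'
Token 1: '243' -> integer_literal
Token 2: '+' -> operator
Token 3: 'y' -> identifier
Total tokens: 3

3


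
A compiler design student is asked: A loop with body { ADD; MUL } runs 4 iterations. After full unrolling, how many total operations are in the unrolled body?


Loop body operations: ADD, MUL (2 ops per iteration)
Unrolling 4 iterations:
  Iteration 1: ADD, MUL (2 ops)
  Iteration 2: ADD, MUL (2 ops)
  Iteration 3: ADD, MUL (2 ops)
  Iteration 4: ADD, MUL (2 ops)
Total: 4 iterations * 2 ops/iter = 8 operations

8


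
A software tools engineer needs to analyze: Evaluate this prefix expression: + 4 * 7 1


Parsing prefix expression: + 4 * 7 1
Step 1: Innermost operation '* 7 1'
  7 * 1 = 7
Step 2: Outer operation '+ 4 [7]'
  4 + 7 = 11

11


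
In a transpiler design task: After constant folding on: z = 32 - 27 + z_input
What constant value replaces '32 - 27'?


Identifying constant sub-expression:
  Original: z = 32 - 27 + z_input
  32 and 27 are both compile-time constants
  Evaluating: 32 - 27 = 5
  After folding: z = 5 + z_input

5


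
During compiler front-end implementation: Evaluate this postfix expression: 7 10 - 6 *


Processing tokens left to right:
Push 7, Push 10
Pop 7 and 10, compute 7 - 10 = -3, push -3
Push 6
Pop -3 and 6, compute -3 * 6 = -18, push -18
Stack result: -18

-18


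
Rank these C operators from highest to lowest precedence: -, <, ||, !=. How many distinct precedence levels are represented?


Looking up precedence for each operator:
  - -> precedence 5
  < -> precedence 4
  || -> precedence 1
  != -> precedence 3
Sorted highest to lowest: -, <, !=, ||
Distinct precedence values: [5, 4, 3, 1]
Number of distinct levels: 4

4


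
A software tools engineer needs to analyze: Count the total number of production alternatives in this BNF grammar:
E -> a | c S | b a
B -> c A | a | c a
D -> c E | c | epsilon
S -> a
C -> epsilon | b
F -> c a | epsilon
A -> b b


Counting alternatives per rule:
  E: 3 alternative(s)
  B: 3 alternative(s)
  D: 3 alternative(s)
  S: 1 alternative(s)
  C: 2 alternative(s)
  F: 2 alternative(s)
  A: 1 alternative(s)
Sum: 3 + 3 + 3 + 1 + 2 + 2 + 1 = 15

15


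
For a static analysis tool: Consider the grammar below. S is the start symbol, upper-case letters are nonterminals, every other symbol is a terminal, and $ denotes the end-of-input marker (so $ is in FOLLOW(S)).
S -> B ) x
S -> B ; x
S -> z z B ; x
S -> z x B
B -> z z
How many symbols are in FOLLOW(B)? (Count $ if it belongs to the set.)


S is the start symbol and does not occur in any rule body, so FOLLOW(S) = {$}.
Examining every occurrence of B in a rule body:
  S -> B ) x : B is followed by terminal ')' -> add ')'
  S -> B ; x : B is followed by terminal ';' -> add ';'
  S -> z z B ; x : B is followed by terminal ';' -> add ';' (already in the set)
  S -> z x B : B is at the right end -> add FOLLOW(S) = {$}
  B -> z z : B does not occur in the body -> contributes nothing
FOLLOW(B) = {), ;, $}
Count: 3

3


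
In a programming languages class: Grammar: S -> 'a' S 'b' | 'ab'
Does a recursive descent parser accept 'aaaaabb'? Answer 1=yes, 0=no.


Grammar accepts strings of the form a^n b^n (n >= 1)
Word: 'aaaaabb'
Counting: 5 a's and 2 b's
Check: 5 == 2? No
Mismatch: a-count != b-count
Rejected

0
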